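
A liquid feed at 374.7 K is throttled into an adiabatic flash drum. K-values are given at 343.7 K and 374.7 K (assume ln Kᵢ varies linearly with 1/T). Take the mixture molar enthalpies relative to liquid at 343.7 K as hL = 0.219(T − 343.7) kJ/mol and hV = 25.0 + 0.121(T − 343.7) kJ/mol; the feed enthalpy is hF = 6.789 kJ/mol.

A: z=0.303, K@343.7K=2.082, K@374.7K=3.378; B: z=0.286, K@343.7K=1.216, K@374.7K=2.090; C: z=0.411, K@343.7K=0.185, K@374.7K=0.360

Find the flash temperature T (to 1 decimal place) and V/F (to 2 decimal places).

Adiabatic flash: solve Rachford–Rice at each trial T, then check hF = ψ·hV(T) + (1−ψ)·hL(T).
  T = 343.7 K: K = (2.082, 1.216, 0.185), RR gives ψ = 0.087, H_out = 2.165 kJ/mol
  T = 374.7 K: K = (3.378, 2.090, 0.360), RR gives ψ = 0.667, H_out = 21.442 kJ/mol
  T = 359.2 K: K = (2.680, 1.613, 0.262), RR gives ψ = 0.418, H_out = 13.203 kJ/mol
  T = 351.4 K: K = (2.367, 1.404, 0.221), RR gives ψ = 0.271, H_out = 8.262 kJ/mol
  T = 347.5 K: K = (2.220, 1.306, 0.202), RR gives ψ = 0.184, H_out = 5.374 kJ/mol
  T = 349.4 K: K = (2.290, 1.353, 0.211), RR gives ψ = 0.228, H_out = 6.825 kJ/mol
Linear interpolation between T = 347.5 (H_out = 5.374) and T = 349.4 (H_out = 6.825) on hF = 6.789 gives T ≈ 349.4 K, at which ψ = 0.23.

T = 349.4 K, V/F = 0.23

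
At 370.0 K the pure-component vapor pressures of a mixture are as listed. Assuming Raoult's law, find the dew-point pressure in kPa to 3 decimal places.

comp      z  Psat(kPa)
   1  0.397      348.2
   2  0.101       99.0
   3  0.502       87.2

Pdew = 126.307 kPa

At the dew point ψ → 1, so Σzᵢ/Kᵢ = 1 with Kᵢ = Pᵢˢᵃᵗ/P ⇒ 1/P = Σzᵢ/Pᵢˢᵃᵗ.
1/P = 0.397/348.2 + 0.101/99.0 + 0.502/87.2 = 0.007917 ⇒ P = 126.307 kPa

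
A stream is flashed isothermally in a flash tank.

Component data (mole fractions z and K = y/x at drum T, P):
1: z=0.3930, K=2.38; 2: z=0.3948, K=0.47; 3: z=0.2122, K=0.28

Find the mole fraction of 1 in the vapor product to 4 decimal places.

Iterate (Newton) starting at β = 0.66:
  β = 0.6600: g = -0.32911, g' = -0.8667 → β = 0.2803
  β = 0.2803: g = -0.04608, g' = -0.7148 → β = 0.2158
  β = 0.2158: g = 0.00073, g' = -0.7399 → β = 0.2168
Converged at β = 0.2168.
Compositions from xᵢ = zᵢ/(1+β(Kᵢ−1)), yᵢ = Kᵢxᵢ:
  1: x = 0.3025, y = 0.7200
  2: x = 0.4461, y = 0.2096
  3: x = 0.2514, y = 0.0704

y_1 = 0.7200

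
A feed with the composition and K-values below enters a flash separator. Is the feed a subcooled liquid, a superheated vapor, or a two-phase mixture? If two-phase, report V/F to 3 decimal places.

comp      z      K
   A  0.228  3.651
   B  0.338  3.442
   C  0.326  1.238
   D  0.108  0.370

superheated vapor

ΣzᵢKᵢ = 2.439; Σzᵢ/Kᵢ = 0.716.
Since Σzᵢ/Kᵢ < 1 the mixture is above its dew point — single vapor phase.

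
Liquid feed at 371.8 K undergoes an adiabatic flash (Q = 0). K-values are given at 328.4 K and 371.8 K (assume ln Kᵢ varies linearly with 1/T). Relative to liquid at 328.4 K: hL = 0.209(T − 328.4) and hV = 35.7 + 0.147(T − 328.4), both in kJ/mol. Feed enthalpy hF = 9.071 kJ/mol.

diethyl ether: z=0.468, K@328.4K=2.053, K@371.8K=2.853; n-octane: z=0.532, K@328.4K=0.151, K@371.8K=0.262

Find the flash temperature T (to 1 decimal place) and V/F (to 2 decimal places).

T = 343.3 K, V/F = 0.17

Adiabatic flash: solve Rachford–Rice at each trial T, then check hF = ψ·hV(T) + (1−ψ)·hL(T).
  T = 328.4 K: K = (2.053, 0.151), RR gives ψ = 0.046, H_out = 1.643 kJ/mol
  T = 371.8 K: K = (2.853, 0.262), RR gives ψ = 0.347, H_out = 20.526 kJ/mol
  T = 350.1 K: K = (2.445, 0.202), RR gives ψ = 0.219, H_out = 12.043 kJ/mol
  T = 339.2 K: K = (2.246, 0.175), RR gives ψ = 0.141, H_out = 7.182 kJ/mol
  T = 344.6 K: K = (2.344, 0.189), RR gives ψ = 0.181, H_out = 9.661 kJ/mol
  T = 341.9 K: K = (2.295, 0.182), RR gives ψ = 0.161, H_out = 8.441 kJ/mol
  T = 343.2 K: K = (2.318, 0.185), RR gives ψ = 0.171, H_out = 9.033 kJ/mol
Linear interpolation between T = 343.2 (H_out = 9.033) and T = 344.6 (H_out = 9.661) on hF = 9.071 gives T ≈ 343.3 K, at which ψ = 0.17.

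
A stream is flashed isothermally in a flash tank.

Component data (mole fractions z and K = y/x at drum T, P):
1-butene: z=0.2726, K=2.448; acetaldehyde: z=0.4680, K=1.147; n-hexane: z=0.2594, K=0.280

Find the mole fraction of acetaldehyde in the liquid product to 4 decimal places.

x_acetaldehyde = 0.4358

Iterate (Newton) starting at β = 0.49:
  β = 0.4900: g = 0.00649, g' = -0.5254 → β = 0.5024
  β = 0.5024: g = -0.00003, g' = -0.5304 → β = 0.5023
Converged at β = 0.5023.
Compositions from xᵢ = zᵢ/(1+β(Kᵢ−1)), yᵢ = Kᵢxᵢ:
  1-butene: x = 0.1578, y = 0.3863
  acetaldehyde: x = 0.4358, y = 0.4999
  n-hexane: x = 0.4064, y = 0.1138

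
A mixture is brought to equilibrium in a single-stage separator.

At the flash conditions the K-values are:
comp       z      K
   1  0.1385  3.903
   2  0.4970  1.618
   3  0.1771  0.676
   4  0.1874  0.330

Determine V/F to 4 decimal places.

Newton–Raphson from V/F = 0.5:
  V/F = 0.5000: g = 0.14137, g' = -0.5217 → V/F = 0.7710
  V/F = 0.7710: g = -0.00401, g' = -0.5914 → V/F = 0.7642
Converged at V/F = 0.7642.

V/F = 0.7642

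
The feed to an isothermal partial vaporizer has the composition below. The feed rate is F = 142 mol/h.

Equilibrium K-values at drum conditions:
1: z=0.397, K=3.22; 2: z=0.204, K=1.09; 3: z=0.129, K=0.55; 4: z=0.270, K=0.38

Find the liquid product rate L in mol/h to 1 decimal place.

L = 46.4 mol/h

Material balance + equilibrium reduce to Σ zᵢ(Kᵢ−1)/(1+ψ(Kᵢ−1)) = 0.
Feasibility: ΣzᵢKᵢ = 1.674, Σzᵢ/Kᵢ = 1.256 — both > 1, two phases present.
Iterate (Newton) starting at ψ = 0.5:
  ψ = 0.500: g = 0.1178, g' = -0.702 → ψ = 0.668
  ψ = 0.668: g = 0.0038, g' = -0.675 → ψ = 0.673
Converged at ψ = 0.673.
Then V = ψ·F = 0.6732·142 = 95.6 mol/h and L = F − V = 46.4 mol/h.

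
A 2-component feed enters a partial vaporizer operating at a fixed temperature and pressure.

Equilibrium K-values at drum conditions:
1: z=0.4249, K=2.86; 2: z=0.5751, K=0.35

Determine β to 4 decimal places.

Binary case is linear: z₁(K₁−1)(1+β(K₂−1)) + z₂(K₂−1)(1+β(K₁−1)) = 0
⇒ β = [z₁(K₁−1)+z₂(K₂−1)] / [−(K₁−1)(K₂−1)] = 0.41650/1.20900 = 0.3445

β = 0.3445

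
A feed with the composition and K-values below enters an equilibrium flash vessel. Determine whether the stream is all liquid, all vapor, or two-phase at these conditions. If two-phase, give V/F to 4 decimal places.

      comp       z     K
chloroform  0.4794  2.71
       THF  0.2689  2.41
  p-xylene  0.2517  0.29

two-phase, V/F = 0.8961

ΣzᵢKᵢ = 2.0202; Σzᵢ/Kᵢ = 1.1564.
Both exceed 1, so a two-phase solution exists.
Material balance + equilibrium reduce to Σ zᵢ(Kᵢ−1)/(1+ψ(Kᵢ−1)) = 0.
Iterate (Newton) starting at ψ = 0.6:
  ψ = 0.6000: g = 0.29868, g' = -0.8835 → ψ = 0.9381
  ψ = 0.9381: g = -0.05705, g' = -1.4434 → ψ = 0.8985
  ψ = 0.8985: g = -0.00317, g' = -1.2899 → ψ = 0.8961
Converged at ψ = 0.8961.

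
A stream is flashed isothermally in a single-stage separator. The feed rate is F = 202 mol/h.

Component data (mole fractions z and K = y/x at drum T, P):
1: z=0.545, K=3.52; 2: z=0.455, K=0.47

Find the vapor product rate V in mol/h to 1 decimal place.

V = 171.2 mol/h

Let ψ = V/F and solve Σ zᵢ(Kᵢ−1)/(1+ψ(Kᵢ−1)) = 0.
g(0) = ΣzᵢKᵢ − 1 = 1.132 and g(1) = 1 − Σzᵢ/Kᵢ = -0.123, so a root lies in (0, 1).
Newton iteration, ψ⁰ = 0.5:
  ψ = 0.500: g = 0.2796, g' = -0.914 → ψ = 0.806
  ψ = 0.806: g = 0.0322, g' = -0.766 → ψ = 0.848
Converged at ψ = 0.848.
Then V = ψ·F = 0.8477·202 = 171.2 mol/h and L = F − V = 30.8 mol/h.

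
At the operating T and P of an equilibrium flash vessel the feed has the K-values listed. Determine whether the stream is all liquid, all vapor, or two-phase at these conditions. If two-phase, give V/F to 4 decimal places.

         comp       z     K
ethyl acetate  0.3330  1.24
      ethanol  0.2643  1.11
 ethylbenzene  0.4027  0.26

all liquid

ΣzᵢKᵢ = 0.8110; Σzᵢ/Kᵢ = 2.0555.
Since ΣzᵢKᵢ < 1 the mixture is below its bubble point — single liquid phase.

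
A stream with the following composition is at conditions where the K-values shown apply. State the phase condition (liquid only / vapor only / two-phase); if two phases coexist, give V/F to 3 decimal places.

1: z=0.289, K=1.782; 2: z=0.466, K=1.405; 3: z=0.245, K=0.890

ΣzᵢKᵢ = 1.388; Σzᵢ/Kᵢ = 0.769.
Since Σzᵢ/Kᵢ < 1 the mixture is above its dew point — single vapor phase.

vapor only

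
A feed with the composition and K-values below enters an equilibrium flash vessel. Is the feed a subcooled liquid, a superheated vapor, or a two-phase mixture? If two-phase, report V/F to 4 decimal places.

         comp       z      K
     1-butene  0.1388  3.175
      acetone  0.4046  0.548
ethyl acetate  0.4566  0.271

ΣzᵢKᵢ = 0.7861; Σzᵢ/Kᵢ = 2.4669.
Since ΣzᵢKᵢ < 1 the mixture is below its bubble point — single liquid phase.

subcooled liquid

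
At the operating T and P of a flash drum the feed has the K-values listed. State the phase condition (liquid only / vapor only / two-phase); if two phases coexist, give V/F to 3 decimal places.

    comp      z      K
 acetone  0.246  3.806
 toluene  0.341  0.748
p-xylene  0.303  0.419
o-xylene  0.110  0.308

ΣzᵢKᵢ = 1.352; Σzᵢ/Kᵢ = 1.601.
Both exceed 1, so a two-phase solution exists.
Iterate (Newton) starting at ψ = 0.5:
  ψ = 0.500: g = -0.1756, g' = -0.690 → ψ = 0.246
  ψ = 0.246: g = 0.0200, g' = -0.919 → ψ = 0.267
  ψ = 0.267: g = 0.0004, g' = -0.880 → ψ = 0.268
Converged at ψ = 0.268.

two-phase, V/F = 0.268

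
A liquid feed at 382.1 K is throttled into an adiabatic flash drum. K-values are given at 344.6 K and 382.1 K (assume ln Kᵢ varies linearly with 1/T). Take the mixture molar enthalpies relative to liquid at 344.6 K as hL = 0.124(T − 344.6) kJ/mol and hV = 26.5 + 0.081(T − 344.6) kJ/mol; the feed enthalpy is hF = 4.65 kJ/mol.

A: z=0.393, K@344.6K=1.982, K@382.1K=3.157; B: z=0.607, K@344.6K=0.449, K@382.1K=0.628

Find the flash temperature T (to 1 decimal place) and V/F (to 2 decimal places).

Adiabatic flash: solve Rachford–Rice at each trial T, then check hF = ψ·hV(T) + (1−ψ)·hL(T).
  T = 344.6 K: K = (1.982, 0.449), RR gives ψ = 0.095, H_out = 2.521 kJ/mol
  T = 382.1 K: K = (3.157, 0.628), RR gives ψ = 0.775, H_out = 23.939 kJ/mol
  T = 363.4 K: K = (2.533, 0.536), RR gives ψ = 0.451, H_out = 13.914 kJ/mol
  T = 354.0 K: K = (2.248, 0.492), RR gives ψ = 0.287, H_out = 8.649 kJ/mol
  T = 349.3 K: K = (2.113, 0.470), RR gives ψ = 0.196, H_out = 5.741 kJ/mol
  T = 347.0 K: K = (2.048, 0.460), RR gives ψ = 0.148, H_out = 4.212 kJ/mol
  T = 348.1 K: K = (2.079, 0.465), RR gives ψ = 0.172, H_out = 4.953 kJ/mol
  T = 347.6 K: K = (2.065, 0.462), RR gives ψ = 0.161, H_out = 4.619 kJ/mol
Linear interpolation between T = 347.6 (H_out = 4.619) and T = 348.1 (H_out = 4.953) on hF = 4.65 gives T ≈ 347.6 K, at which ψ = 0.16.

T = 347.6 K, V/F = 0.16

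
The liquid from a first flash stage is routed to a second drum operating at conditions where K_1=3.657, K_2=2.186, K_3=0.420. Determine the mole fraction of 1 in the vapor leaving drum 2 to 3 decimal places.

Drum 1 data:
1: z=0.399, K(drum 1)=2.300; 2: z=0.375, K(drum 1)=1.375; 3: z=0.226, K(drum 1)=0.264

Drum 1:
Rachford–Rice: g(ψ₁) = Σ zᵢ(Kᵢ−1)/(1+ψ₁(Kᵢ−1)) = 0.
g(0) = ΣzᵢKᵢ − 1 = 0.493 and g(1) = 1 − Σzᵢ/Kᵢ = -0.302, so a root lies in (0, 1).
Iterate (Newton) starting at ψ₁ = 0.33:
  ψ₁ = 0.330: g = 0.2684, g' = -0.586 → ψ₁ = 0.788
  ψ₁ = 0.788: g = -0.0316, g' = -0.891 → ψ₁ = 0.753
  ψ₁ = 0.753: g = -0.0013, g' = -0.820 → ψ₁ = 0.751
Converged at ψ₁ = 0.751.
Drum-1 compositions:
  1: x = 0.202, y = 0.464
  2: x = 0.293, y = 0.402
  3: x = 0.506, y = 0.133
Drum-2 feed = drum-1 liquid: z₂ = (0.2018, 0.2926, 0.5056).
Drum 2:
Rachford–Rice: g(ψ₂) = Σ zᵢ(Kᵢ−1)/(1+ψ₂(Kᵢ−1)) = 0.
Feasibility: ΣzᵢKᵢ = 1.590, Σzᵢ/Kᵢ = 1.393 — both > 1, two phases present.
Newton–Raphson from ψ₂ = 0.5:
  ψ₂ = 0.500: g = 0.0351, g' = -0.762 → ψ₂ = 0.546
Converged at ψ₂ = 0.546.
  1: x = 0.082, y = 0.301
  2: x = 0.178, y = 0.388
  3: x = 0.740, y = 0.311

y_1 (drum 2) = 0.301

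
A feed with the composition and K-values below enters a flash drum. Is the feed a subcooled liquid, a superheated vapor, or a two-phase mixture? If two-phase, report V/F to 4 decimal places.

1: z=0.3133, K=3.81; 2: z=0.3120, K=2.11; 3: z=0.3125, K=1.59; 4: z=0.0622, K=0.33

ΣzᵢKᵢ = 2.3694; Σzᵢ/Kᵢ = 0.6151.
Since Σzᵢ/Kᵢ < 1 the mixture is above its dew point — single vapor phase.

superheated vapor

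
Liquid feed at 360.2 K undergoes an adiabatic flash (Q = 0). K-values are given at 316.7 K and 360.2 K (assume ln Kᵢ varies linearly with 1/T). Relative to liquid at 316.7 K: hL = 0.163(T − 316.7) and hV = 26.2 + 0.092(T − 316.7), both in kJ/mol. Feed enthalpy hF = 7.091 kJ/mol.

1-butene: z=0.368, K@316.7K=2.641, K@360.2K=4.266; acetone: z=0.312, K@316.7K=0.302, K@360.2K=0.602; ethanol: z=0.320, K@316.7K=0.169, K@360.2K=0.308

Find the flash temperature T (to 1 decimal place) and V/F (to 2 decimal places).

T = 328.4 K, V/F = 0.20

Adiabatic flash: solve Rachford–Rice at each trial T, then check hF = ψ·hV(T) + (1−ψ)·hL(T).
  T = 316.7 K: K = (2.641, 0.302, 0.169), RR gives ψ = 0.095, H_out = 2.500 kJ/mol
  T = 360.2 K: K = (4.266, 0.602, 0.308), RR gives ψ = 0.463, H_out = 17.799 kJ/mol
  T = 338.4 K: K = (3.407, 0.436, 0.232), RR gives ψ = 0.286, H_out = 10.588 kJ/mol
  T = 327.5 K: K = (3.010, 0.365, 0.199), RR gives ψ = 0.196, H_out = 6.751 kJ/mol
  T = 332.9 K: K = (3.204, 0.399, 0.215), RR gives ψ = 0.242, H_out = 8.691 kJ/mol
  T = 330.2 K: K = (3.106, 0.381, 0.207), RR gives ψ = 0.219, H_out = 7.732 kJ/mol
  T = 328.9 K: K = (3.060, 0.373, 0.203), RR gives ψ = 0.208, H_out = 7.263 kJ/mol
Linear interpolation between T = 327.5 (H_out = 6.751) and T = 328.9 (H_out = 7.263) on hF = 7.091 gives T ≈ 328.4 K, at which ψ = 0.20.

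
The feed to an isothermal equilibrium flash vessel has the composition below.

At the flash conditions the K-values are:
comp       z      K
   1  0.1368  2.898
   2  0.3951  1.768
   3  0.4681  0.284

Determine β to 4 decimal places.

Material balance + equilibrium reduce to Σ zᵢ(Kᵢ−1)/(1+β(Kᵢ−1)) = 0.
Check two-phase: ΣzᵢKᵢ = 1.2279 > 1 and Σzᵢ/Kᵢ = 1.9189 > 1, so g(0) = 0.2279 > 0 and g(1) = -0.9189 < 0.
Iterate (Newton) starting at β = 0.5:
  β = 0.5000: g = -0.16959, g' = -0.8336 → β = 0.2966
  β = 0.2966: g = -0.01223, g' = -0.7432 → β = 0.2801
Converged at β = 0.2801.

β = 0.2801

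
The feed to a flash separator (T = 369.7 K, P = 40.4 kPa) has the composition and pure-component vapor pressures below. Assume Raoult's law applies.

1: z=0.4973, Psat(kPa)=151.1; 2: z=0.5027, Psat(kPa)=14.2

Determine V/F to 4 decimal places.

V/F = 0.5834

Raoult's law: Kᵢ = Pᵢˢᵃᵗ/P = Pᵢˢᵃᵗ/40.4.
  K_1 = 151.1/40.4 = 3.740099, K_2 = 14.2/40.4 = 0.351485
Material balance + equilibrium reduce to Σ zᵢ(Kᵢ−1)/(1+V/F(Kᵢ−1)) = 0.
Check two-phase: ΣzᵢKᵢ = 2.0366 > 1 and Σzᵢ/Kᵢ = 1.5632 > 1, so g(0) = 1.0366 > 0 and g(1) = -0.5632 < 0.
Binary case is linear: z₁(K₁−1)(1+V/F(K₂−1)) + z₂(K₂−1)(1+V/F(K₁−1)) = 0
⇒ V/F = [z₁(K₁−1)+z₂(K₂−1)] / [−(K₁−1)(K₂−1)] = 1.03664/1.77699 = 0.5834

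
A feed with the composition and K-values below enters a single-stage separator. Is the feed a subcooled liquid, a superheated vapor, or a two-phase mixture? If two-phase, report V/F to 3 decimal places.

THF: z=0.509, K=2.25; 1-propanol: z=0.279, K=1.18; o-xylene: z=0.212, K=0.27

ΣzᵢKᵢ = 1.532; Σzᵢ/Kᵢ = 1.248.
Both exceed 1, so a two-phase solution exists.
Let ψ = V/F and solve Σ zᵢ(Kᵢ−1)/(1+ψ(Kᵢ−1)) = 0.
Newton iteration, ψ⁰ = 0.51:
  ψ = 0.510: g = 0.1880, g' = -0.591 → ψ = 0.828
  ψ = 0.828: g = -0.0350, g' = -0.921 → ψ = 0.790
  ψ = 0.790: g = -0.0016, g' = -0.839 → ψ = 0.788
Converged at ψ = 0.788.

two-phase, V/F = 0.788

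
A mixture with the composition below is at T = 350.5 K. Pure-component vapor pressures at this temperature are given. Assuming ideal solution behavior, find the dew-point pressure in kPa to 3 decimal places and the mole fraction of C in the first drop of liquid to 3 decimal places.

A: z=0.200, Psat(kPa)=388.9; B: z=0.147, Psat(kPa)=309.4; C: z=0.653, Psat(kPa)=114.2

At the dew point ψ → 1, so Σzᵢ/Kᵢ = 1 with Kᵢ = Pᵢˢᵃᵗ/P ⇒ 1/P = Σzᵢ/Pᵢˢᵃᵗ.
1/P = 0.200/388.9 + 0.147/309.4 + 0.653/114.2 = 0.006707 ⇒ P = 149.089 kPa
xᵢ = zᵢP/Pᵢˢᵃᵗ ⇒ x_C = 0.653·149.089/114.2 = 0.852

Pdew = 149.089 kPa, x_C = 0.852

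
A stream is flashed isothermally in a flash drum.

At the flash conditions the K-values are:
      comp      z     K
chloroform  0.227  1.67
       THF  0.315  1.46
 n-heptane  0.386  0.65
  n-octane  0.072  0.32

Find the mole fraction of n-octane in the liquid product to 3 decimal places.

Newton–Raphson from V/F = 0.5:
  V/F = 0.500: g = -0.0062, g' = -0.247 → V/F = 0.475
Converged at V/F = 0.475.
Compositions from xᵢ = zᵢ/(1+V/F(Kᵢ−1)), yᵢ = Kᵢxᵢ:
  chloroform: x = 0.172, y = 0.288
  THF: x = 0.259, y = 0.377
  n-heptane: x = 0.463, y = 0.301
  n-octane: x = 0.106, y = 0.034

x_n-octane = 0.106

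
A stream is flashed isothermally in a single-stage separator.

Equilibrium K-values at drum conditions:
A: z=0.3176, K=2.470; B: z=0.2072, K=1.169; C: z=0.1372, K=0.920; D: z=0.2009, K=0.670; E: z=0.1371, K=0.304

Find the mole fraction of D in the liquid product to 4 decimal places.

Material balance + equilibrium reduce to Σ zᵢ(Kᵢ−1)/(1+V/F(Kᵢ−1)) = 0.
Feasibility: ΣzᵢKᵢ = 1.3292, Σzᵢ/Kᵢ = 1.2058 — both > 1, two phases present.
Newton iteration, V/F⁰ = 0.5:
  V/F = 0.5000: g = 0.06420, g' = -0.4216 → V/F = 0.6523
  V/F = 0.6523: g = -0.00094, g' = -0.4429 → V/F = 0.6502
Converged at V/F = 0.6501.
Compositions from xᵢ = zᵢ/(1+V/F(Kᵢ−1)), yᵢ = Kᵢxᵢ:
  A: x = 0.1624, y = 0.4011
  B: x = 0.1867, y = 0.2182
  C: x = 0.1447, y = 0.1331
  D: x = 0.2558, y = 0.1714
  E: x = 0.2504, y = 0.0761

x_D = 0.2558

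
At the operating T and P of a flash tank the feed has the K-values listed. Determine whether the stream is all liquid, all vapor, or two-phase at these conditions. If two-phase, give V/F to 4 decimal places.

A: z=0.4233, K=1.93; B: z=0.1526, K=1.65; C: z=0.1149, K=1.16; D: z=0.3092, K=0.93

all vapor

ΣzᵢKᵢ = 1.4896; Σzᵢ/Kᵢ = 0.7433.
Since Σzᵢ/Kᵢ < 1 the mixture is above its dew point — single vapor phase.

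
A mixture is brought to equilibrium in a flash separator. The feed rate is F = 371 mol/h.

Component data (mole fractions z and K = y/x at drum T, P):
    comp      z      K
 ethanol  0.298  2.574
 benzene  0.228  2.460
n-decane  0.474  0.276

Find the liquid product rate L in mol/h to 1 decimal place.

Let β = V/F and solve Σ zᵢ(Kᵢ−1)/(1+β(Kᵢ−1)) = 0.
Feasibility: ΣzᵢKᵢ = 1.459, Σzᵢ/Kᵢ = 1.926 — both > 1, two phases present.
Iterate (Newton) starting at β = 0.5:
  β = 0.500: g = -0.0830, g' = -1.004 → β = 0.417
  β = 0.417: g = -0.0018, g' = -0.967 → β = 0.415
Converged at β = 0.415.
Then V = β·F = 0.4154·371 = 154.1 mol/h and L = F − V = 216.9 mol/h.

L = 216.9 mol/h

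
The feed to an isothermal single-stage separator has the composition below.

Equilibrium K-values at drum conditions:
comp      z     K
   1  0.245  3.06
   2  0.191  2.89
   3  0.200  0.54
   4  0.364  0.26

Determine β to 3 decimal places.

β = 0.387

Iterate (Newton) starting at β = 0.5:
  β = 0.500: g = -0.1128, g' = -1.006 → β = 0.388
  β = 0.388: g = -0.0010, g' = -1.003 → β = 0.387
Converged at β = 0.387.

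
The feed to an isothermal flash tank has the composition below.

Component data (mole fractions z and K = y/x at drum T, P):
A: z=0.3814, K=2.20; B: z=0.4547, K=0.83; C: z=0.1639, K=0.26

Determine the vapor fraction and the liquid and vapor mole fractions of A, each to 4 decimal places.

ψ = 0.5197, x_A = 0.2349, y_A = 0.5168

Newton iteration, ψ⁰ = 0.5:
  ψ = 0.5000: g = 0.00905, g' = -0.4564 → ψ = 0.5198
  ψ = 0.5198: g = -0.00005, g' = -0.4612 → ψ = 0.5197
Converged at ψ = 0.5197.
Compositions from xᵢ = zᵢ/(1+ψ(Kᵢ−1)), yᵢ = Kᵢxᵢ:
  A: x = 0.2349, y = 0.5168
  B: x = 0.4988, y = 0.4140
  C: x = 0.2663, y = 0.0692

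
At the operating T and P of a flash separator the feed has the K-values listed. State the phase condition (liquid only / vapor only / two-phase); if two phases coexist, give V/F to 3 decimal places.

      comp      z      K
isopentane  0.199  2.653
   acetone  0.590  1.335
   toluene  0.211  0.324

ΣzᵢKᵢ = 1.384; Σzᵢ/Kᵢ = 1.168.
Both exceed 1, so a two-phase solution exists.
Material balance + equilibrium reduce to Σ zᵢ(Kᵢ−1)/(1+ψ(Kᵢ−1)) = 0.
Newton iteration, ψ⁰ = 0.33:
  ψ = 0.330: g = 0.2072, g' = -0.441 → ψ = 0.800
  ψ = 0.800: g = -0.0130, g' = -0.599 → ψ = 0.778
Converged at ψ = 0.778.

two-phase, V/F = 0.778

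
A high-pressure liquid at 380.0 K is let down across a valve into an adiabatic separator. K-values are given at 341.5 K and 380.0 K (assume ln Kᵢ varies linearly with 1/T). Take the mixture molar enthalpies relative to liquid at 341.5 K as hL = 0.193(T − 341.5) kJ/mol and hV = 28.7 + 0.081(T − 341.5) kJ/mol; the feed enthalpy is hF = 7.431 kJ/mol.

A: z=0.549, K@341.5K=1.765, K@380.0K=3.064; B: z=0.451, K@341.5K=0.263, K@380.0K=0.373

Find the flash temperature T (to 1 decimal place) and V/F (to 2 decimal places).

T = 345.2 K, V/F = 0.24

Adiabatic flash: solve Rachford–Rice at each trial T, then check hF = ψ·hV(T) + (1−ψ)·hL(T).
  T = 341.5 K: K = (1.765, 0.263), RR gives ψ = 0.155, H_out = 4.459 kJ/mol
  T = 380.0 K: K = (3.064, 0.373), RR gives ψ = 0.657, H_out = 23.456 kJ/mol
  T = 360.8 K: K = (2.362, 0.316), RR gives ψ = 0.472, H_out = 16.244 kJ/mol
  T = 351.1 K: K = (2.048, 0.289), RR gives ψ = 0.342, H_out = 11.299 kJ/mol
  T = 346.3 K: K = (1.903, 0.276), RR gives ψ = 0.259, H_out = 8.218 kJ/mol
  T = 343.9 K: K = (1.833, 0.269), RR gives ψ = 0.210, H_out = 6.441 kJ/mol
Linear interpolation between T = 343.9 (H_out = 6.441) and T = 346.3 (H_out = 8.218) on hF = 7.431 gives T ≈ 345.2 K, at which ψ = 0.24.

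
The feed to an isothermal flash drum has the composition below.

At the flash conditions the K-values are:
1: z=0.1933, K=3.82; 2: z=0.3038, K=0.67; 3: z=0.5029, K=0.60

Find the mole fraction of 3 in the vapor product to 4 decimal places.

Newton–Raphson from β = 0.5:
  β = 0.5000: g = -0.14533, g' = -0.4378 → β = 0.1681
  β = 0.1681: g = 0.04802, g' = -0.8371 → β = 0.2254
  β = 0.2254: g = 0.00384, g' = -0.7103 → β = 0.2308
  β = 0.2308: g = 0.00003, g' = -0.7004 → β = 0.2309
Converged at β = 0.2309.
Compositions from xᵢ = zᵢ/(1+β(Kᵢ−1)), yᵢ = Kᵢxᵢ:
  1: x = 0.1171, y = 0.4472
  2: x = 0.3289, y = 0.2203
  3: x = 0.5541, y = 0.3324

y_3 = 0.3324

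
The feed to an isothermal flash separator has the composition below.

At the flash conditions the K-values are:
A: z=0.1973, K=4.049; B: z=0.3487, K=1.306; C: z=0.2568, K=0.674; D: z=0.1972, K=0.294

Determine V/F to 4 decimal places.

Rachford–Rice: g(V/F) = Σ zᵢ(Kᵢ−1)/(1+V/F(Kᵢ−1)) = 0.
Check two-phase: ΣzᵢKᵢ = 1.4853 > 1 and Σzᵢ/Kᵢ = 1.3675 > 1, so g(0) = 0.4853 > 0 and g(1) = -0.3675 < 0.
Newton–Raphson from V/F = 0.5:
  V/F = 0.5000: g = 0.01563, g' = -0.5861 → V/F = 0.5267
Converged at V/F = 0.5267.

V/F = 0.5267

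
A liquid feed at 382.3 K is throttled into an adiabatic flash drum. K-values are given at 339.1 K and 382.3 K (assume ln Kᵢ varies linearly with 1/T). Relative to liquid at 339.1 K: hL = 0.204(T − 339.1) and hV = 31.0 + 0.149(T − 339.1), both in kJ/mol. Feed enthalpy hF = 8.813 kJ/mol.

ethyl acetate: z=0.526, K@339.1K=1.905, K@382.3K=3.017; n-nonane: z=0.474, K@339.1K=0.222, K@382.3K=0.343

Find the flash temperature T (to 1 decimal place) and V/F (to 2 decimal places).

Adiabatic flash: solve Rachford–Rice at each trial T, then check hF = ψ·hV(T) + (1−ψ)·hL(T).
  T = 339.1 K: K = (1.905, 0.222), RR gives ψ = 0.152, H_out = 4.722 kJ/mol
  T = 382.3 K: K = (3.017, 0.343), RR gives ψ = 0.566, H_out = 25.003 kJ/mol
  T = 360.7 K: K = (2.431, 0.280), RR gives ψ = 0.399, H_out = 16.295 kJ/mol
  T = 349.9 K: K = (2.160, 0.250), RR gives ψ = 0.293, H_out = 11.103 kJ/mol
  T = 344.5 K: K = (2.030, 0.236), RR gives ψ = 0.228, H_out = 8.112 kJ/mol
  T = 347.2 K: K = (2.095, 0.243), RR gives ψ = 0.262, H_out = 9.649 kJ/mol
  T = 345.9 K: K = (2.064, 0.239), RR gives ψ = 0.246, H_out = 8.920 kJ/mol
Linear interpolation between T = 344.5 (H_out = 8.112) and T = 345.9 (H_out = 8.920) on hF = 8.813 gives T ≈ 345.7 K, at which ψ = 0.24.

T = 345.7 K, V/F = 0.24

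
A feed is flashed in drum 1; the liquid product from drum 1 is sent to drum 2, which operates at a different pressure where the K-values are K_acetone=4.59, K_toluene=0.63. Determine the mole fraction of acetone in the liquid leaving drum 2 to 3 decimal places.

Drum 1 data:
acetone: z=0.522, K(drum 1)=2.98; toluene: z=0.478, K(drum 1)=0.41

Drum 1:
Material balance + equilibrium reduce to Σ zᵢ(Kᵢ−1)/(1+ψ₁(Kᵢ−1)) = 0.
g(0) = ΣzᵢKᵢ − 1 = 0.752 and g(1) = 1 − Σzᵢ/Kᵢ = -0.341, so a root lies in (0, 1).
Newton–Raphson from ψ₁ = 0.34:
  ψ₁ = 0.340: g = 0.2649, g' = -0.991 → ψ₁ = 0.607
  ψ₁ = 0.607: g = 0.0298, g' = -0.826 → ψ₁ = 0.643
Converged at ψ₁ = 0.643.
Drum-1 compositions:
  acetone: x = 0.230, y = 0.684
  toluene: x = 0.770, y = 0.316
Drum-2 feed = drum-1 liquid: z₂ = (0.2296, 0.7704).
Drum 2:
Material balance + equilibrium reduce to Σ zᵢ(Kᵢ−1)/(1+ψ₂(Kᵢ−1)) = 0.
Check two-phase: ΣzᵢKᵢ = 1.539 > 1 and Σzᵢ/Kᵢ = 1.273 > 1, so g(0) = 0.539 > 0 and g(1) = -0.273 < 0.
Newton iteration, ψ₂⁰ = 0.42:
  ψ₂ = 0.420: g = -0.0089, g' = -0.618 → ψ₂ = 0.406
Converged at ψ₂ = 0.406.
  acetone: x = 0.093, y = 0.429
  toluene: x = 0.907, y = 0.571

x_acetone (drum 2) = 0.093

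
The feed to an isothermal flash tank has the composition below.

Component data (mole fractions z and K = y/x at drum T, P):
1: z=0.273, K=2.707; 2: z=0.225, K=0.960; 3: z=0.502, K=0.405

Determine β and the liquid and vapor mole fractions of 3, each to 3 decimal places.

Let β = V/F and solve Σ zᵢ(Kᵢ−1)/(1+β(Kᵢ−1)) = 0.
g(0) = ΣzᵢKᵢ − 1 = 0.158 and g(1) = 1 − Σzᵢ/Kᵢ = -0.575, so a root lies in (0, 1).
Newton iteration, β⁰ = 0.5:
  β = 0.500: g = -0.1829, g' = -0.592 → β = 0.191
  β = 0.191: g = 0.0054, g' = -0.679 → β = 0.199
Converged at β = 0.199.
Compositions from xᵢ = zᵢ/(1+β(Kᵢ−1)), yᵢ = Kᵢxᵢ:
  1: x = 0.204, y = 0.552
  2: x = 0.227, y = 0.218
  3: x = 0.569, y = 0.231

β = 0.199, x_3 = 0.569, y_3 = 0.231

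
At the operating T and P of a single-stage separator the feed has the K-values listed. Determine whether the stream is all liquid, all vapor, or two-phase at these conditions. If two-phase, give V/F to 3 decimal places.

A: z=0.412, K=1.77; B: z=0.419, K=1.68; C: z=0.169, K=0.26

two-phase, V/F = 0.889

ΣzᵢKᵢ = 1.477; Σzᵢ/Kᵢ = 1.132.
Both exceed 1, so a two-phase solution exists.
Material balance + equilibrium reduce to Σ zᵢ(Kᵢ−1)/(1+ψ(Kᵢ−1)) = 0.
Newton–Raphson from ψ = 0.67:
  ψ = 0.670: g = 0.1570, g' = -0.562 → ψ = 0.949
  ψ = 0.949: g = -0.0641, g' = -1.199 → ψ = 0.896
  ψ = 0.896: g = -0.0064, g' = -0.975 → ψ = 0.889
Converged at ψ = 0.889.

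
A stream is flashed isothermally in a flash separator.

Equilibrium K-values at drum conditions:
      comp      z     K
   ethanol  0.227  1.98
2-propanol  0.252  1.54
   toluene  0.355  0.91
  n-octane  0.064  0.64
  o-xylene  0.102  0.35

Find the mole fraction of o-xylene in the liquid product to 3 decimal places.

Rachford–Rice: g(ψ) = Σ zᵢ(Kᵢ−1)/(1+ψ(Kᵢ−1)) = 0.
g(0) = ΣzᵢKᵢ − 1 = 0.237 and g(1) = 1 − Σzᵢ/Kᵢ = -0.060, so a root lies in (0, 1).
Newton iteration, ψ⁰ = 0.47:
  ψ = 0.470: g = 0.1043, g' = -0.253 → ψ = 0.881
  ψ = 0.881: g = -0.0122, g' = -0.354 → ψ = 0.847
  ψ = 0.847: g = -0.0004, g' = -0.334 → ψ = 0.846
Converged at ψ = 0.846.
Compositions from xᵢ = zᵢ/(1+ψ(Kᵢ−1)), yᵢ = Kᵢxᵢ:
  ethanol: x = 0.124, y = 0.246
  2-propanol: x = 0.173, y = 0.266
  toluene: x = 0.384, y = 0.350
  n-octane: x = 0.092, y = 0.059
  o-xylene: x = 0.227, y = 0.079

x_o-xylene = 0.227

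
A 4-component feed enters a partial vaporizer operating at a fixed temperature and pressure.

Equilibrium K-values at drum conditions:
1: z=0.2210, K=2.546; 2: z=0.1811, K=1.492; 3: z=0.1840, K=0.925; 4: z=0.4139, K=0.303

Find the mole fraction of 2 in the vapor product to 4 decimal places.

y_2 = 0.2473

Material balance + equilibrium reduce to Σ zᵢ(Kᵢ−1)/(1+ψ(Kᵢ−1)) = 0.
Feasibility: ΣzᵢKᵢ = 1.1285, Σzᵢ/Kᵢ = 1.7731 — both > 1, two phases present.
Iterate (Newton) starting at ψ = 0.69:
  ψ = 0.6900: g = -0.33850, g' = -0.8955 → ψ = 0.3120
  ψ = 0.3120: g = -0.07507, g' = -0.6028 → ψ = 0.1875
  ψ = 0.1875: g = 0.00061, g' = -0.6214 → ψ = 0.1885
Converged at ψ = 0.1885.
Compositions from xᵢ = zᵢ/(1+ψ(Kᵢ−1)), yᵢ = Kᵢxᵢ:
  1: x = 0.1711, y = 0.4357
  2: x = 0.1657, y = 0.2473
  3: x = 0.1866, y = 0.1726
  4: x = 0.4765, y = 0.1444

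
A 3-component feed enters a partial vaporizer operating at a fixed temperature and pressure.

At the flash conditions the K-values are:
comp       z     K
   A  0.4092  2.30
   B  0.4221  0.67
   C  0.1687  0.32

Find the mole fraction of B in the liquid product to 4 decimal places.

x_B = 0.4983

Material balance + equilibrium reduce to Σ zᵢ(Kᵢ−1)/(1+ψ(Kᵢ−1)) = 0.
g(0) = ΣzᵢKᵢ − 1 = 0.2780 and g(1) = 1 − Σzᵢ/Kᵢ = -0.3351, so a root lies in (0, 1).
Iterate (Newton) starting at ψ = 0.48:
  ψ = 0.4800: g = -0.00825, g' = -0.4990 → ψ = 0.4635
Converged at ψ = 0.4635.
Compositions from xᵢ = zᵢ/(1+ψ(Kᵢ−1)), yᵢ = Kᵢxᵢ:
  A: x = 0.2553, y = 0.5873
  B: x = 0.4983, y = 0.3339
  C: x = 0.2463, y = 0.0788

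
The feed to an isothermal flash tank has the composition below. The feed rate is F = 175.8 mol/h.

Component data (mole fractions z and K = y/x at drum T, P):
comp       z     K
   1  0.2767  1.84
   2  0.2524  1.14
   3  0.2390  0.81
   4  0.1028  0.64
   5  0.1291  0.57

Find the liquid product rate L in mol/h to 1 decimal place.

Rachford–Rice: g(ψ) = Σ zᵢ(Kᵢ−1)/(1+ψ(Kᵢ−1)) = 0.
Feasibility: ΣzᵢKᵢ = 1.1298, Σzᵢ/Kᵢ = 1.0540 — both > 1, two phases present.
Iterate (Newton) starting at ψ = 0.53:
  ψ = 0.5300: g = 0.02560, g' = -0.1688 → ψ = 0.6816
  ψ = 0.6816: g = 0.00032, g' = -0.1656 → ψ = 0.6836
Converged at ψ = 0.6836.
Then V = ψ·F = 0.6836·175.8 = 120.2 mol/h and L = F − V = 55.6 mol/h.

L = 55.6 mol/h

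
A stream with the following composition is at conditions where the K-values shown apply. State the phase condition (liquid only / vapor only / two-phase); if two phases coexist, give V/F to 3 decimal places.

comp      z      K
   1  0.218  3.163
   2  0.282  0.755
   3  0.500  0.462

two-phase, V/F = 0.139

ΣzᵢKᵢ = 1.133; Σzᵢ/Kᵢ = 1.525.
Both exceed 1, so a two-phase solution exists.
Rachford–Rice: g(ψ) = Σ zᵢ(Kᵢ−1)/(1+ψ(Kᵢ−1)) = 0.
Newton–Raphson from ψ = 0.5:
  ψ = 0.500: g = -0.2202, g' = -0.528 → ψ = 0.083
  ψ = 0.083: g = 0.0475, g' = -0.909 → ψ = 0.135
  ψ = 0.135: g = 0.0031, g' = -0.797 → ψ = 0.139
Converged at ψ = 0.139.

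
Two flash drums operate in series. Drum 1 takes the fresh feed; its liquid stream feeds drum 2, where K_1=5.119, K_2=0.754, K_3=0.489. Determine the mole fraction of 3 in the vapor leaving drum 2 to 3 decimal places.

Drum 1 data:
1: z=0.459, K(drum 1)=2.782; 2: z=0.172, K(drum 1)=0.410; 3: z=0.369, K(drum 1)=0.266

y_3 (drum 2) = 0.321

Drum 1:
Newton iteration, ψ₁⁰ = 0.65:
  ψ₁ = 0.650: g = -0.3036, g' = -1.198 → ψ₁ = 0.396
  ψ₁ = 0.396: g = -0.0352, g' = -0.998 → ψ₁ = 0.361
Converged at ψ₁ = 0.361.
Drum-1 compositions:
  1: x = 0.279, y = 0.777
  2: x = 0.219, y = 0.090
  3: x = 0.502, y = 0.134
Drum-2 feed = drum-1 liquid: z₂ = (0.2792, 0.2186, 0.5022).
Drum 2:
Iterate (Newton) starting at ψ₂ = 0.47:
  ψ₂ = 0.470: g = -0.0068, g' = -0.794 → ψ₂ = 0.461
Converged at ψ₂ = 0.461.
  1: x = 0.096, y = 0.493
  2: x = 0.247, y = 0.186
  3: x = 0.657, y = 0.321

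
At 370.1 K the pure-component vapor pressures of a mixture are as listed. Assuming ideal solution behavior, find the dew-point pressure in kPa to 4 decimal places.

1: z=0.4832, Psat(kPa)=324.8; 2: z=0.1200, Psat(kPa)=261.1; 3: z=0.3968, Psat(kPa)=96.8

Pdew = 165.3862 kPa

At the dew point ψ → 1, so Σzᵢ/Kᵢ = 1 with Kᵢ = Pᵢˢᵃᵗ/P ⇒ 1/P = Σzᵢ/Pᵢˢᵃᵗ.
1/P = 0.4832/324.8 + 0.1200/261.1 + 0.3968/96.8 = 0.0060465 ⇒ P = 165.3862 kPa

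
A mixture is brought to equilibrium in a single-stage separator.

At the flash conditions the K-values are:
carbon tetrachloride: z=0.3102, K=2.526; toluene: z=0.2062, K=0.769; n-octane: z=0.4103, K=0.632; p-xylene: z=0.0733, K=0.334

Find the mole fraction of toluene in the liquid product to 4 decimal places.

x_toluene = 0.2269

Newton–Raphson from β = 0.41:
  β = 0.4100: g = -0.00641, g' = -0.4253 → β = 0.3949
  β = 0.3949: g = 0.00004, g' = -0.4305 → β = 0.3950
Converged at β = 0.3950.
Compositions from xᵢ = zᵢ/(1+β(Kᵢ−1)), yᵢ = Kᵢxᵢ:
  carbon tetrachloride: x = 0.1935, y = 0.4889
  toluene: x = 0.2269, y = 0.1745
  n-octane: x = 0.4801, y = 0.3034
  p-xylene: x = 0.0995, y = 0.0332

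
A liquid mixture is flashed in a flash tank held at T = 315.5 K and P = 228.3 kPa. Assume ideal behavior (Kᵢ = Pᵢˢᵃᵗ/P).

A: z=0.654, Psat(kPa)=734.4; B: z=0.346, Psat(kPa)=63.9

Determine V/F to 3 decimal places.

Raoult's law: Kᵢ = Pᵢˢᵃᵗ/P = Pᵢˢᵃᵗ/228.3.
  K_A = 734.4/228.3 = 3.21682, K_B = 63.9/228.3 = 0.27989
Material balance + equilibrium reduce to Σ zᵢ(Kᵢ−1)/(1+V/F(Kᵢ−1)) = 0.
g(0) = ΣzᵢKᵢ − 1 = 1.201 and g(1) = 1 − Σzᵢ/Kᵢ = -0.439, so a root lies in (0, 1).
Newton–Raphson from V/F = 0.5:
  V/F = 0.500: g = 0.2983, g' = -1.161 → V/F = 0.757
  V/F = 0.757: g = -0.0063, g' = -1.315 → V/F = 0.752
Converged at V/F = 0.752.

V/F = 0.752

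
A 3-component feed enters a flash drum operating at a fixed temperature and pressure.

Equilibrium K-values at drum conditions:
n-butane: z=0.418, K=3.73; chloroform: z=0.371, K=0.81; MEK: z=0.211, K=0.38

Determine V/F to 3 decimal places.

V/F = 0.824

Material balance + equilibrium reduce to Σ zᵢ(Kᵢ−1)/(1+V/F(Kᵢ−1)) = 0.
g(0) = ΣzᵢKᵢ − 1 = 0.940 and g(1) = 1 − Σzᵢ/Kᵢ = -0.125, so a root lies in (0, 1).
Iterate (Newton) starting at V/F = 0.5:
  V/F = 0.500: g = 0.2150, g' = -0.744 → V/F = 0.789
  V/F = 0.789: g = 0.0227, g' = -0.643 → V/F = 0.824
Converged at V/F = 0.824.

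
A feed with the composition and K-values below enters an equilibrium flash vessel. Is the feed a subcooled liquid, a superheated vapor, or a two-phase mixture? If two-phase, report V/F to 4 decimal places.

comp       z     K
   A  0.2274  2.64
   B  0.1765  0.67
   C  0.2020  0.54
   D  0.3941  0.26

subcooled liquid

ΣzᵢKᵢ = 0.9301; Σzᵢ/Kᵢ = 2.2394.
Since ΣzᵢKᵢ < 1 the mixture is below its bubble point — single liquid phase.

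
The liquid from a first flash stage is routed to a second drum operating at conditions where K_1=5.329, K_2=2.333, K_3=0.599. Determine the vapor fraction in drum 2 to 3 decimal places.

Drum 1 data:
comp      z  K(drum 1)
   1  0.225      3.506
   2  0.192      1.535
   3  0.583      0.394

V/F (drum 2) = 0.438

Drum 1:
Rachford–Rice: g(ψ₁) = Σ zᵢ(Kᵢ−1)/(1+ψ₁(Kᵢ−1)) = 0.
Feasibility: ΣzᵢKᵢ = 1.313, Σzᵢ/Kᵢ = 1.669 — both > 1, two phases present.
Newton iteration, ψ₁⁰ = 0.5:
  ψ₁ = 0.500: g = -0.1756, g' = -0.753 → ψ₁ = 0.267
  ψ₁ = 0.267: g = 0.0063, g' = -0.854 → ψ₁ = 0.274
Converged at ψ₁ = 0.274.
Drum-1 compositions:
  1: x = 0.133, y = 0.467
  2: x = 0.167, y = 0.257
  3: x = 0.699, y = 0.275
Drum-2 feed = drum-1 liquid: z₂ = (0.1333, 0.1674, 0.6992).
Drum 2:
Iterate (Newton) starting at ψ₂ = 0.34:
  ψ₂ = 0.340: g = 0.0625, g' = -0.701 → ψ₂ = 0.429
  ψ₂ = 0.429: g = 0.0053, g' = -0.590 → ψ₂ = 0.438
Converged at ψ₂ = 0.438.
  1: x = 0.046, y = 0.245
  2: x = 0.106, y = 0.247
  3: x = 0.848, y = 0.508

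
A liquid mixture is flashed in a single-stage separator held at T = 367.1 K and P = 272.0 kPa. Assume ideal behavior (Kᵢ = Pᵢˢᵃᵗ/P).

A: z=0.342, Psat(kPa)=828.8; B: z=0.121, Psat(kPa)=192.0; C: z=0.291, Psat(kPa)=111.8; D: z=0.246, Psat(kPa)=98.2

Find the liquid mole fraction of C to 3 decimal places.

Raoult's law: Kᵢ = Pᵢˢᵃᵗ/P = Pᵢˢᵃᵗ/272.0.
  K_A = 828.8/272.0 = 3.04706, K_B = 192.0/272.0 = 0.70588, K_C = 111.8/272.0 = 0.41103, K_D = 98.2/272.0 = 0.36103
Rachford–Rice: g(ψ) = Σ zᵢ(Kᵢ−1)/(1+ψ(Kᵢ−1)) = 0.
g(0) = ΣzᵢKᵢ − 1 = 0.336 and g(1) = 1 − Σzᵢ/Kᵢ = -0.673, so a root lies in (0, 1).
Newton–Raphson from ψ = 0.51:
  ψ = 0.510: g = -0.1775, g' = -0.785 → ψ = 0.284
  ψ = 0.284: g = 0.0062, g' = -0.881 → ψ = 0.291
Converged at ψ = 0.291.
Compositions from xᵢ = zᵢ/(1+ψ(Kᵢ−1)), yᵢ = Kᵢxᵢ:
  A: x = 0.214, y = 0.653
  B: x = 0.132, y = 0.093
  C: x = 0.351, y = 0.144
  D: x = 0.302, y = 0.109

x_C = 0.351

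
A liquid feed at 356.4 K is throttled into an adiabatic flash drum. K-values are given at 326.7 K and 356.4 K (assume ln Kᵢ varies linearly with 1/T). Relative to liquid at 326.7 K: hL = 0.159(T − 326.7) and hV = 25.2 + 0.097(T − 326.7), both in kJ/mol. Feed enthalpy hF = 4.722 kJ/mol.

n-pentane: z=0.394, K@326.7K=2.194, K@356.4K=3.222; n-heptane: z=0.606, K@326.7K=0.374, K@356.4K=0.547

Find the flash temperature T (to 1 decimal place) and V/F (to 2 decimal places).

T = 329.5 K, V/F = 0.17

Adiabatic flash: solve Rachford–Rice at each trial T, then check hF = ψ·hV(T) + (1−ψ)·hL(T).
  T = 326.7 K: K = (2.194, 0.374), RR gives ψ = 0.122, H_out = 3.071 kJ/mol
  T = 356.4 K: K = (3.222, 0.547), RR gives ψ = 0.597, H_out = 18.668 kJ/mol
  T = 341.5 K: K = (2.679, 0.456), RR gives ψ = 0.363, H_out = 11.170 kJ/mol
  T = 334.1 K: K = (2.430, 0.414), RR gives ψ = 0.248, H_out = 7.320 kJ/mol
  T = 330.4 K: K = (2.310, 0.394), RR gives ψ = 0.187, H_out = 5.264 kJ/mol
  T = 328.5 K: K = (2.250, 0.383), RR gives ψ = 0.154, H_out = 4.158 kJ/mol
Linear interpolation between T = 328.5 (H_out = 4.158) and T = 330.4 (H_out = 5.264) on hF = 4.722 gives T ≈ 329.5 K, at which ψ = 0.17.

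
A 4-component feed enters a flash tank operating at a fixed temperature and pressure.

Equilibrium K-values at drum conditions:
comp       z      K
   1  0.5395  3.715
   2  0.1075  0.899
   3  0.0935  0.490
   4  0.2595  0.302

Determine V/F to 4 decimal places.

V/F = 0.7626

Material balance + equilibrium reduce to Σ zᵢ(Kᵢ−1)/(1+V/F(Kᵢ−1)) = 0.
g(0) = ΣzᵢKᵢ − 1 = 1.2251 and g(1) = 1 − Σzᵢ/Kᵢ = -0.3149, so a root lies in (0, 1).
Iterate (Newton) starting at V/F = 0.46:
  V/F = 0.4600: g = 0.31083, g' = -1.1033 → V/F = 0.7417
  V/F = 0.7417: g = 0.02200, g' = -1.0456 → V/F = 0.7628
  V/F = 0.7628: g = -0.00021, g' = -1.0664 → V/F = 0.7626
Converged at V/F = 0.7626.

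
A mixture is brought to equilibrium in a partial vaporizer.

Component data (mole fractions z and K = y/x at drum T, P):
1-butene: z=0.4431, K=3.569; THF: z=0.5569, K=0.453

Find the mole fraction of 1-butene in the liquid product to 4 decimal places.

Material balance + equilibrium reduce to Σ zᵢ(Kᵢ−1)/(1+ψ(Kᵢ−1)) = 0.
Feasibility: ΣzᵢKᵢ = 1.8337, Σzᵢ/Kᵢ = 1.3535 — both > 1, two phases present.
Newton–Raphson from ψ = 0.5:
  ψ = 0.5000: g = 0.07898, g' = -0.8760 → ψ = 0.5902
  ψ = 0.5902: g = 0.00258, g' = -0.8253 → ψ = 0.5933
Converged at ψ = 0.5933.
Compositions from xᵢ = zᵢ/(1+ψ(Kᵢ−1)), yᵢ = Kᵢxᵢ:
  1-butene: x = 0.1755, y = 0.6265
  THF: x = 0.8245, y = 0.3735

x_1-butene = 0.1755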